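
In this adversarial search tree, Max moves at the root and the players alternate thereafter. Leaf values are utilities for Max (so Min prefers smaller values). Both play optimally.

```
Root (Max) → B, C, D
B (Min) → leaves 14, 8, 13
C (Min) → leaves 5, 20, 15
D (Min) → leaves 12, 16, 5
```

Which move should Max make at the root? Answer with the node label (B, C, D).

B

B (Min): min(14, 8, 13) = 8
C (Min): min(5, 20, 15) = 5
D (Min): min(12, 16, 5) = 5
Root (Max): max(8, 5, 5) = 8
Max picks the child with the highest value: B (value 8).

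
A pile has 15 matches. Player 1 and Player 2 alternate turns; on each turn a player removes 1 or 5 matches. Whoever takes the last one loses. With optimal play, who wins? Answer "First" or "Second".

Second

W/L table (W = player to move can force a win):
i:   0  1  2  3  4  5  6  7  8  9 10 11 12 13 14 15
     W  L  W  L  W  L  W  L  W  L  W  L  W  L  W  L
Position 15 is L, so the second player wins.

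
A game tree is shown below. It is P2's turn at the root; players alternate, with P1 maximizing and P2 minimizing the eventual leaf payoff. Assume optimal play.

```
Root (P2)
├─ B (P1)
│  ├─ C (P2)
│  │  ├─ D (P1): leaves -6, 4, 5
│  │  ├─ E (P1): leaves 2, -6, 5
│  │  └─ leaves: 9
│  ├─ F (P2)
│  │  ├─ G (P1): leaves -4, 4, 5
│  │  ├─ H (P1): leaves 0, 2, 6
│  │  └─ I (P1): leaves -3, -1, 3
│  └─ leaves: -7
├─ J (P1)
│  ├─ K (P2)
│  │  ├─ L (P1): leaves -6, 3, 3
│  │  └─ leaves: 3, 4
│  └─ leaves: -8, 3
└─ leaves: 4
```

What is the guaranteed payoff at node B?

5

D: max(-6, 4, 5) = 5
E: max(2, -6, 5) = 5
C: min(5, 5, 9) = 5
G: max(-4, 4, 5) = 5
H: max(0, 2, 6) = 6
I: max(-3, -1, 3) = 3
F: min(5, 6, 3) = 3
B: max(5, 3, -7) = 5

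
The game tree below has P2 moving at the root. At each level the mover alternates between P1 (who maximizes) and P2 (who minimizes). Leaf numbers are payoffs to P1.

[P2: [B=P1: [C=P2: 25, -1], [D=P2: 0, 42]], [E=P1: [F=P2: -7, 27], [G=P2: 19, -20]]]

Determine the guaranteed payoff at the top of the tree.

-7

C (P2): min(25, -1) = -1
D (P2): min(0, 42) = 0
B (P1): max(-1, 0) = 0
F (P2): min(-7, 27) = -7
G (P2): min(19, -20) = -20
E (P1): max(-7, -20) = -7
Root (P2): min(0, -7) = -7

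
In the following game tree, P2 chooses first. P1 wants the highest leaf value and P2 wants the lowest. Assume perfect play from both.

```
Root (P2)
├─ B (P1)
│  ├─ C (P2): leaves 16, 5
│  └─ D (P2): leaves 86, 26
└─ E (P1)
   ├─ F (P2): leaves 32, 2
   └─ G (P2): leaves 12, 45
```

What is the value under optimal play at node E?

F: min(32, 2) = 2
G: min(12, 45) = 12
E: max(2, 12) = 12

12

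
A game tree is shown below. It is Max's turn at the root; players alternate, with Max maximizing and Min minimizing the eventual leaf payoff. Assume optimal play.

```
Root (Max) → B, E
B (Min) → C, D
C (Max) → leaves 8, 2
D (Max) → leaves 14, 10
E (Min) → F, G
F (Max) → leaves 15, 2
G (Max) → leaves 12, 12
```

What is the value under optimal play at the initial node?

12

C (Max): max(8, 2) = 8
D (Max): max(14, 10) = 14
B (Min): min(8, 14) = 8
F (Max): max(15, 2) = 15
G (Max): max(12, 12) = 12
E (Min): min(15, 12) = 12
Root (Max): max(8, 12) = 12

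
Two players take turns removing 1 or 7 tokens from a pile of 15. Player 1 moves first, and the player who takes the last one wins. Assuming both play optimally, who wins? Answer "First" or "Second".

Compute winning (W) and losing (L) positions by backward induction:
i:   0  1  2  3  4  5  6  7  8  9 10 11 12 13 14 15
     L  W  L  W  L  W  L  W  L  W  L  W  L  W  L  W
Position 15 is W, so the first player wins.

First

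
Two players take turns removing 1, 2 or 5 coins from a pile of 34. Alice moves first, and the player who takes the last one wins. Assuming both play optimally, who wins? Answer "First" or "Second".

i:   0  1  2  3  4  5  6  7  8  9 10 11 12 13 14 15 16 17 18 19 20 21 22 23 24 25 26 27 28 29 30 31 32 33 34
     L  W  W  L  W  W  L  W  W  L  W  W  L  W  W  L  W  W  L  W  W  L  W  W  L  W  W  L  W  W  L  W  W  L  W
Position 34 is W, so the first player wins.

First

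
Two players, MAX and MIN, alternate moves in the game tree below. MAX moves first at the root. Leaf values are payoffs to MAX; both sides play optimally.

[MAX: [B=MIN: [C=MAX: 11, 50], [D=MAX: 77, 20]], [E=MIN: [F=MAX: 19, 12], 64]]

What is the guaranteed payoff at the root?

C (MAX): max(11, 50) = 50
D (MAX): max(77, 20) = 77
B (MIN): min(50, 77) = 50
F (MAX): max(19, 12) = 19
E (MIN): min(19, 64) = 19
Root (MAX): max(50, 19) = 50

50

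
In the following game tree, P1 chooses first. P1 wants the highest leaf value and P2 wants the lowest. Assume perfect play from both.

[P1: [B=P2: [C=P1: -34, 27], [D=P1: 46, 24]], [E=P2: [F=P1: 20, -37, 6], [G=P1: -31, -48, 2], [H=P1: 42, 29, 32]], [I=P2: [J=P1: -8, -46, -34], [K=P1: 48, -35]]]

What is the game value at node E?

2

F: max(20, -37, 6) = 20
G: max(-31, -48, 2) = 2
H: max(42, 29, 32) = 42
E: min(20, 2, 42) = 2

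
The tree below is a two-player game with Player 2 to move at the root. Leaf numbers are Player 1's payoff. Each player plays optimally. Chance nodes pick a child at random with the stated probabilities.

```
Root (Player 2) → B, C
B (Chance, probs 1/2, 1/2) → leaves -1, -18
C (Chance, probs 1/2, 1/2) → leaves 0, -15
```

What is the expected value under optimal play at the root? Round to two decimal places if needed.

-9.5

B (Chance): 1/2·-1 + 1/2·-18 = -9.5
C (Chance): 1/2·0 + 1/2·-15 = -7.5
Root (Player 2): min(-9.5, -7.5) = -9.5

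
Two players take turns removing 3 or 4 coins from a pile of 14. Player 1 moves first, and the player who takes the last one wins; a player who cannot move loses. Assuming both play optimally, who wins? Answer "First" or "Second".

Second

Mark each pile size as W (mover wins) or L (mover loses):
i:   0  1  2  3  4  5  6  7  8  9 10 11 12 13 14
     L  L  L  W  W  W  W  L  L  L  W  W  W  W  L
Position 14 is L, so the second player wins.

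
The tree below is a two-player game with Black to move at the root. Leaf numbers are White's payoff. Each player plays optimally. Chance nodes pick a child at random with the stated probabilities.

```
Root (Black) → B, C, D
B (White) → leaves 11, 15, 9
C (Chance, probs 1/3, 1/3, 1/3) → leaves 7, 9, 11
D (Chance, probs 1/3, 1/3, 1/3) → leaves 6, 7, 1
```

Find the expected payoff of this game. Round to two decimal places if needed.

4.67

B (White): max(11, 15, 9) = 15
C (Chance): 1/3·7 + 1/3·9 + 1/3·11 = 9
D (Chance): 1/3·6 + 1/3·7 + 1/3·1 = 4.67
Root (Black): min(15, 9, 4.67) = 4.67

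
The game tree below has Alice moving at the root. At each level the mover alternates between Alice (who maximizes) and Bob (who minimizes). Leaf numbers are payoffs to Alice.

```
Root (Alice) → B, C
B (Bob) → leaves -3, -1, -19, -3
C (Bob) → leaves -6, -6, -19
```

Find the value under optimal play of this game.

-19

B (Bob): min(-3, -1, -19, -3) = -19
C (Bob): min(-6, -6, -19) = -19
Root (Alice): max(-19, -19) = -19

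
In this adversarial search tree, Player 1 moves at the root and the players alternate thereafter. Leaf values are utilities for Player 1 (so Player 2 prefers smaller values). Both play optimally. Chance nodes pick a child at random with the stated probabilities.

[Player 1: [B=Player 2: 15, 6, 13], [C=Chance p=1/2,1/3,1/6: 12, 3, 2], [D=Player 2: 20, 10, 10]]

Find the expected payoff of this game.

B (Player 2): min(15, 6, 13) = 6
C (Chance): 1/2·12 + 1/3·3 + 1/6·2 = 7.33
D (Player 2): min(20, 10, 10) = 10
Root (Player 1): max(6, 7.33, 10) = 10

10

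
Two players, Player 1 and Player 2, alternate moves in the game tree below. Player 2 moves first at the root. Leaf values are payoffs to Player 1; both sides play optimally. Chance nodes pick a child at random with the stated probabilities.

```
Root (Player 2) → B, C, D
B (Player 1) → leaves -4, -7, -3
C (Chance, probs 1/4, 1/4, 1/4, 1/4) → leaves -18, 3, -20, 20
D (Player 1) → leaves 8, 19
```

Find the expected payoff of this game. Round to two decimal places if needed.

-3.75

B (Player 1): max(-4, -7, -3) = -3
C (Chance): 1/4·-18 + 1/4·3 + 1/4·-20 + 1/4·20 = -3.75
D (Player 1): max(8, 19) = 19
Root (Player 2): min(-3, -3.75, 19) = -3.75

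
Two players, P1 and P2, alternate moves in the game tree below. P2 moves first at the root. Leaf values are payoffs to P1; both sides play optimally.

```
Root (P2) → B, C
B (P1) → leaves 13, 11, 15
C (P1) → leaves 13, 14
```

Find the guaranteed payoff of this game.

B (P1): max(13, 11, 15) = 15
C (P1): max(13, 14) = 14
Root (P2): min(15, 14) = 14

14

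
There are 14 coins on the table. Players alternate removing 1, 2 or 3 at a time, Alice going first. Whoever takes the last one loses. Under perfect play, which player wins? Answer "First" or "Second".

Mark each pile size as W (mover wins) or L (mover loses):
i:   0  1  2  3  4  5  6  7  8  9 10 11 12 13 14
     W  L  W  W  W  L  W  W  W  L  W  W  W  L  W
Position 14 is W, so the first player wins.

First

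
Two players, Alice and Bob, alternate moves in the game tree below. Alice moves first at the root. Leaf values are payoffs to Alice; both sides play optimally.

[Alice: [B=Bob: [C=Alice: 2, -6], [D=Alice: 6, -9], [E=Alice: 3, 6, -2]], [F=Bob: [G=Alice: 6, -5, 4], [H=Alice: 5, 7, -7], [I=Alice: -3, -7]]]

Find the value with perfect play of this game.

C (Alice): max(2, -6) = 2
D (Alice): max(6, -9) = 6
E (Alice): max(3, 6, -2) = 6
B (Bob): min(2, 6, 6) = 2
G (Alice): max(6, -5, 4) = 6
H (Alice): max(5, 7, -7) = 7
I (Alice): max(-3, -7) = -3
F (Bob): min(6, 7, -3) = -3
Root (Alice): max(2, -3) = 2

2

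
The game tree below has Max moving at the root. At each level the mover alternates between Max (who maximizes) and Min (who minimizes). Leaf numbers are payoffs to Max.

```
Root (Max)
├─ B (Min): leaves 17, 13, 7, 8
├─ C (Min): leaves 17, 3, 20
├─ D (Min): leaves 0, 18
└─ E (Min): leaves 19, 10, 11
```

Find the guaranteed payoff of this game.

B (Min): min(17, 13, 7, 8) = 7
C (Min): min(17, 3, 20) = 3
D (Min): min(0, 18) = 0
E (Min): min(19, 10, 11) = 10
Root (Max): max(7, 3, 0, 10) = 10

10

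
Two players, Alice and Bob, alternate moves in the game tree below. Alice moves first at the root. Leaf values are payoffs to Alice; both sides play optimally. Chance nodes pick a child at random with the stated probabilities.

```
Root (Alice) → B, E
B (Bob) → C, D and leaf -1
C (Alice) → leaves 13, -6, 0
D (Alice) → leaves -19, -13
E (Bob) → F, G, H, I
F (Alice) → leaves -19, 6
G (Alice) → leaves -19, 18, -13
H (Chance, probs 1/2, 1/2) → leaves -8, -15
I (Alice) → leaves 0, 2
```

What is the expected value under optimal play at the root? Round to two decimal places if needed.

C (Alice): max(13, -6, 0) = 13
D (Alice): max(-19, -13) = -13
B (Bob): min(13, -13, -1) = -13
F (Alice): max(-19, 6) = 6
G (Alice): max(-19, 18, -13) = 18
H (Chance): 1/2·-8 + 1/2·-15 = -11.5
I (Alice): max(0, 2) = 2
E (Bob): min(6, 18, -11.5, 2) = -11.5
Root (Alice): max(-13, -11.5) = -11.5

-11.5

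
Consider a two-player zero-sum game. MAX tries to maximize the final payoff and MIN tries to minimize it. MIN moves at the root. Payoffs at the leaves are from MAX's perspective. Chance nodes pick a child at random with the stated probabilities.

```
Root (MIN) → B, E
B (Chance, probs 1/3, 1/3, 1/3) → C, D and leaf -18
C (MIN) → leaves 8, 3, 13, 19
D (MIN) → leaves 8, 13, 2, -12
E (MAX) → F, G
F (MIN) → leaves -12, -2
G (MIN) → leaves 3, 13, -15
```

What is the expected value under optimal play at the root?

-12

C (MIN): min(8, 3, 13, 19) = 3
D (MIN): min(8, 13, 2, -12) = -12
B (Chance): 1/3·3 + 1/3·-12 + 1/3·-18 = -9
F (MIN): min(-12, -2) = -12
G (MIN): min(3, 13, -15) = -15
E (MAX): max(-12, -15) = -12
Root (MIN): min(-9, -12) = -12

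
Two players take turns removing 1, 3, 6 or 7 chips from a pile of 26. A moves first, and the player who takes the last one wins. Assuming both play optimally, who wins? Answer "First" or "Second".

Second

W/L table (W = player to move can force a win):
i:   0  1  2  3  4  5  6  7  8  9 10 11 12 13 14 15 16 17 18 19 20 21 22 23 24 25 26
     L  W  L  W  L  W  W  W  W  W  W  W  L  W  L  W  L  W  W  W  W  W  W  W  L  W  L
Position 26 is L, so the second player wins.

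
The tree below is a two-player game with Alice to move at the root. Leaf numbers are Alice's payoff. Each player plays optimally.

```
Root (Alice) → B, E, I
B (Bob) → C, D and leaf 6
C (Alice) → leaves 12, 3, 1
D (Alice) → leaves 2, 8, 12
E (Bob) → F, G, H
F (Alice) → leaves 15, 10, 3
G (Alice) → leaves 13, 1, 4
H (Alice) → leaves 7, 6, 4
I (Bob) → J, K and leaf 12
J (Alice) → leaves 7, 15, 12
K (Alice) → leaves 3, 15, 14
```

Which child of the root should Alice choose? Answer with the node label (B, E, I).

I

C (Alice): max(12, 3, 1) = 12
D (Alice): max(2, 8, 12) = 12
B (Bob): min(12, 12, 6) = 6
F (Alice): max(15, 10, 3) = 15
G (Alice): max(13, 1, 4) = 13
H (Alice): max(7, 6, 4) = 7
E (Bob): min(15, 13, 7) = 7
J (Alice): max(7, 15, 12) = 15
K (Alice): max(3, 15, 14) = 15
I (Bob): min(15, 15, 12) = 12
Root (Alice): max(6, 7, 12) = 12
Alice picks the child with the highest value: I (value 12).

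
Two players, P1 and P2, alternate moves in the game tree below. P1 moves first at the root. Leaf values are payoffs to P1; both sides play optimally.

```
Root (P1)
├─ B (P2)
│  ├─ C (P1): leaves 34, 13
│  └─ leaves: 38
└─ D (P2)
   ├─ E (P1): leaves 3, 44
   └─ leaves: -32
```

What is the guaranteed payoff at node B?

C: max(34, 13) = 34
B: min(34, 38) = 34

34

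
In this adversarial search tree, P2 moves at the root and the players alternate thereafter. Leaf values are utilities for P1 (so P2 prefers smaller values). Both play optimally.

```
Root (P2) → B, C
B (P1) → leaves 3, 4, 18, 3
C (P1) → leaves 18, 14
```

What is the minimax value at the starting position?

18

B (P1): max(3, 4, 18, 3) = 18
C (P1): max(18, 14) = 18
Root (P2): min(18, 18) = 18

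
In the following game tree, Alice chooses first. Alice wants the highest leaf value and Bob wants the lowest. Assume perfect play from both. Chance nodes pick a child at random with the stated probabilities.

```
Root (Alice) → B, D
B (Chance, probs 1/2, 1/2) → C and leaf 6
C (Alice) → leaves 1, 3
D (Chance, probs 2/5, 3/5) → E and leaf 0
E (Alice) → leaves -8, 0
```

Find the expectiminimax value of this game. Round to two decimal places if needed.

C (Alice): max(1, 3) = 3
B (Chance): 1/2·3 + 1/2·6 = 4.5
E (Alice): max(-8, 0) = 0
D (Chance): 2/5·0 + 3/5·0 = 0
Root (Alice): max(4.5, 0) = 4.5

4.5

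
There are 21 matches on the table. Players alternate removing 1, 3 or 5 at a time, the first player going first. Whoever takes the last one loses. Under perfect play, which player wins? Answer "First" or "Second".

Mark each pile size as W (mover wins) or L (mover loses):
i:   0  1  2  3  4  5  6  7  8  9 10 11 12 13 14 15 16 17 18 19 20 21
     W  L  W  L  W  L  W  L  W  L  W  L  W  L  W  L  W  L  W  L  W  L
Position 21 is L, so the second player wins.

Second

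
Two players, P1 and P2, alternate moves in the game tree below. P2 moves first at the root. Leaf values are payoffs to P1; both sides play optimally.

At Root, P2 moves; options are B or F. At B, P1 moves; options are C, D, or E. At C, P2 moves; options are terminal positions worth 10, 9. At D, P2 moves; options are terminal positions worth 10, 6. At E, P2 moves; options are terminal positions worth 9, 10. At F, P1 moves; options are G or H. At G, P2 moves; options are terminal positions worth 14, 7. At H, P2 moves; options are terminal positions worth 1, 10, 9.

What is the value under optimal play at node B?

9

C: min(10, 9) = 9
D: min(10, 6) = 6
E: min(9, 10) = 9
B: max(9, 6, 9) = 9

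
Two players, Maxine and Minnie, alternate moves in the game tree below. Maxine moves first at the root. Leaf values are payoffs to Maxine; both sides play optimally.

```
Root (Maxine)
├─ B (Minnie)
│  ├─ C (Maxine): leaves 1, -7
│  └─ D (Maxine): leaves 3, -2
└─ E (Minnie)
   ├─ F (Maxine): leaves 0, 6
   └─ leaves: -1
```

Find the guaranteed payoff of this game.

C (Maxine): max(1, -7) = 1
D (Maxine): max(3, -2) = 3
B (Minnie): min(1, 3) = 1
F (Maxine): max(0, 6) = 6
E (Minnie): min(6, -1) = -1
Root (Maxine): max(1, -1) = 1

1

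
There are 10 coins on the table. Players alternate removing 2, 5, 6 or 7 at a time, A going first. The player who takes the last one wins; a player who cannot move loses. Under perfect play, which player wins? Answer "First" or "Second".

Compute winning (W) and losing (L) positions by backward induction:
i:   0  1  2  3  4  5  6  7  8  9 10
     L  L  W  W  L  W  W  W  W  W  W
Position 10 is W, so the first player wins.

First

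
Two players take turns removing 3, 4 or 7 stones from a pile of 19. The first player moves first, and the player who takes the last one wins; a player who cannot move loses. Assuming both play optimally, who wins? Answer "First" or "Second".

Mark each pile size as W (mover wins) or L (mover loses):
i:   0  1  2  3  4  5  6  7  8  9 10 11 12 13 14 15 16 17 18 19
     L  L  L  W  W  W  W  W  W  W  L  L  L  W  W  W  W  W  W  W
Position 19 is W, so the first player wins.

First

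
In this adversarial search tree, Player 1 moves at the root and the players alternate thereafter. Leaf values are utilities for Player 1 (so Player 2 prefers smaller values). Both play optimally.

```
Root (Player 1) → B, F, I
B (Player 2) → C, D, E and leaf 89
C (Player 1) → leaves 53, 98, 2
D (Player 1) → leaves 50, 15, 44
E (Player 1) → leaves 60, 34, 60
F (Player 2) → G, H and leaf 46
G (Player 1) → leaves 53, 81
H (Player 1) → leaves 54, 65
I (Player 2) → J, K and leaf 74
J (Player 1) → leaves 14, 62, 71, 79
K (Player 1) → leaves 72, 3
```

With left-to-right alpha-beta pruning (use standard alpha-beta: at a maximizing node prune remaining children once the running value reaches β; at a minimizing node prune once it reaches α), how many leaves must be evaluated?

C [α=-∞,β=+∞]: v=98
D [α=-∞,β=98]: v=50
E [α=-∞,β=50]: v=60 after child 1 ≥ β → β-cutoff, skip 2
B [α=-∞,β=+∞]: v=50
G [α=50,β=+∞]: v=81
H [α=50,β=81]: v=65
F [α=50,β=+∞]: v=46
J [α=50,β=+∞]: v=79
K [α=50,β=79]: v=72
I [α=50,β=+∞]: v=72
Root [α=-∞,β=+∞]: v=72
Leaves evaluated: 20 of 22.

20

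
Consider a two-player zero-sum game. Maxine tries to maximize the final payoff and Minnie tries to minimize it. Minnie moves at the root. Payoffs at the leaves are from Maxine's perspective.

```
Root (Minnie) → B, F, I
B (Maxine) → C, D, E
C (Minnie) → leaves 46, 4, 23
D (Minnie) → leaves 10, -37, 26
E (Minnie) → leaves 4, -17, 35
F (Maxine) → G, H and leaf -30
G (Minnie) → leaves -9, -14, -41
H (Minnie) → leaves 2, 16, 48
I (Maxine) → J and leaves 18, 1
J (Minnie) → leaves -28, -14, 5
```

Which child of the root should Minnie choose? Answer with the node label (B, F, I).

C (Minnie): min(46, 4, 23) = 4
D (Minnie): min(10, -37, 26) = -37
E (Minnie): min(4, -17, 35) = -17
B (Maxine): max(4, -37, -17) = 4
G (Minnie): min(-9, -14, -41) = -41
H (Minnie): min(2, 16, 48) = 2
F (Maxine): max(-41, 2, -30) = 2
J (Minnie): min(-28, -14, 5) = -28
I (Maxine): max(-28, 18, 1) = 18
Root (Minnie): min(4, 2, 18) = 2
Minnie picks the child with the lowest value: F (value 2).

F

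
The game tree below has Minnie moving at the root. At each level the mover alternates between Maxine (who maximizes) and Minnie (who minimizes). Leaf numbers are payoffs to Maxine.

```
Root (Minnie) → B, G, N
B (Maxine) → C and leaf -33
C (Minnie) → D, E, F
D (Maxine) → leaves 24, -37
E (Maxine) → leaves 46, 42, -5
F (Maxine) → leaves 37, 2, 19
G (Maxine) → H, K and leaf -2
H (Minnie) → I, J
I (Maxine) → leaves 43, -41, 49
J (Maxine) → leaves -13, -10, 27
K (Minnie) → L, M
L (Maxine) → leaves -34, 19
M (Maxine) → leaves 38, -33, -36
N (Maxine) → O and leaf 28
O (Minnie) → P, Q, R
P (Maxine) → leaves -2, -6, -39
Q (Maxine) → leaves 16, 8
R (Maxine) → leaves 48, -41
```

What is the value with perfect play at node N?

P: max(-2, -6, -39) = -2
Q: max(16, 8) = 16
R: max(48, -41) = 48
O: min(-2, 16, 48) = -2
N: max(-2, 28) = 28

28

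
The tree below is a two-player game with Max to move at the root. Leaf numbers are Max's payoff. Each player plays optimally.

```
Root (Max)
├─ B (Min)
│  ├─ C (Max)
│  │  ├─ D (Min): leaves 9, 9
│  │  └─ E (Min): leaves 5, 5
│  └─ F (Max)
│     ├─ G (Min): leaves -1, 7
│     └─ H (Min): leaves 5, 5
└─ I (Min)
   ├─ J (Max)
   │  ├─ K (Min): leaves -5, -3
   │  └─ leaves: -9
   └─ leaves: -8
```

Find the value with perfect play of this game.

5

D (Min): min(9, 9) = 9
E (Min): min(5, 5) = 5
C (Max): max(9, 5) = 9
G (Min): min(-1, 7) = -1
H (Min): min(5, 5) = 5
F (Max): max(-1, 5) = 5
B (Min): min(9, 5) = 5
K (Min): min(-5, -3) = -5
J (Max): max(-5, -9) = -5
I (Min): min(-5, -8) = -8
Root (Max): max(5, -8) = 5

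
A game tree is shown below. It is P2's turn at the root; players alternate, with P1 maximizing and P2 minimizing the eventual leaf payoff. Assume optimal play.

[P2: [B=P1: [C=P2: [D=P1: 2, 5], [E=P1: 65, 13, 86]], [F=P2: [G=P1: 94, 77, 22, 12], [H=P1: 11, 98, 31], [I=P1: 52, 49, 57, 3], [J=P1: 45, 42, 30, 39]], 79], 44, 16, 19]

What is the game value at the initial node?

16

D (P1): max(2, 5) = 5
E (P1): max(65, 13, 86) = 86
C (P2): min(5, 86) = 5
G (P1): max(94, 77, 22, 12) = 94
H (P1): max(11, 98, 31) = 98
I (P1): max(52, 49, 57, 3) = 57
J (P1): max(45, 42, 30, 39) = 45
F (P2): min(94, 98, 57, 45) = 45
B (P1): max(5, 45, 79) = 79
Root (P2): min(79, 44, 16, 19) = 16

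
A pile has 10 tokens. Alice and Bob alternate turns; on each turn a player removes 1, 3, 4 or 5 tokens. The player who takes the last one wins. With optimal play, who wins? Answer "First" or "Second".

Compute winning (W) and losing (L) positions by backward induction:
i:   0  1  2  3  4  5  6  7  8  9 10
     L  W  L  W  W  W  W  W  L  W  L
Position 10 is L, so the second player wins.

Second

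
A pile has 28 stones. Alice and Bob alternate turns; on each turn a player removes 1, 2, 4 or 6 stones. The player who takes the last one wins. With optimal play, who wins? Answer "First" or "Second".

Mark each pile size as W (mover wins) or L (mover loses):
i:   0  1  2  3  4  5  6  7  8  9 10 11 12 13 14 15 16 17 18 19 20 21 22 23 24 25 26 27 28
     L  W  W  L  W  W  W  W  L  W  W  L  W  W  W  W  L  W  W  L  W  W  W  W  L  W  W  L  W
Position 28 is W, so the first player wins.

First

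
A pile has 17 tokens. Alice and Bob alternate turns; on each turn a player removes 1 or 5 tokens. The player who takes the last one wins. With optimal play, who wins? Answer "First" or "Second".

First

Positions where the player to move wins (W) vs loses (L):
i:   0  1  2  3  4  5  6  7  8  9 10 11 12 13 14 15 16 17
     L  W  L  W  L  W  L  W  L  W  L  W  L  W  L  W  L  W
Position 17 is W, so the first player wins.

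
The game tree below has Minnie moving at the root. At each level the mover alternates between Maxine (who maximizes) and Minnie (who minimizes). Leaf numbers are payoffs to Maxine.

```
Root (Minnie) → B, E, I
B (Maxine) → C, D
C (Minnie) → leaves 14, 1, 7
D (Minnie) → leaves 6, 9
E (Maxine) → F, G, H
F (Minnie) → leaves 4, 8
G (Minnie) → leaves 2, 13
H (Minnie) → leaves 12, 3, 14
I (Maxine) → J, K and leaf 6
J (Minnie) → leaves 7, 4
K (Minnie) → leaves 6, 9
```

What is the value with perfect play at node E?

F: min(4, 8) = 4
G: min(2, 13) = 2
H: min(12, 3, 14) = 3
E: max(4, 2, 3) = 4

4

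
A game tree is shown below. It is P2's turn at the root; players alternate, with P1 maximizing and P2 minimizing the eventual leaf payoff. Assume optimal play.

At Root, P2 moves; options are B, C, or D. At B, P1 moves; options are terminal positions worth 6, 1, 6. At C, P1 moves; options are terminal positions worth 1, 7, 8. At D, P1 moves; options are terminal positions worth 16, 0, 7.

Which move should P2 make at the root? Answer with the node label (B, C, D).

B

B (P1): max(6, 1, 6) = 6
C (P1): max(1, 7, 8) = 8
D (P1): max(16, 0, 7) = 16
Root (P2): min(6, 8, 16) = 6
P2 picks the child with the lowest value: B (value 6).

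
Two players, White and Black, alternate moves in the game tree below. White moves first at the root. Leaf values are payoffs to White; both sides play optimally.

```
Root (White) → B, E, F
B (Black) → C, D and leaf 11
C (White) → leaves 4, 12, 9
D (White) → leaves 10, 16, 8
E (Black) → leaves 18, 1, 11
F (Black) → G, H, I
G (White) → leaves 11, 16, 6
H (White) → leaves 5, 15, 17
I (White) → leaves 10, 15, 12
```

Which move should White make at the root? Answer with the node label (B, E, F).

C (White): max(4, 12, 9) = 12
D (White): max(10, 16, 8) = 16
B (Black): min(12, 16, 11) = 11
E (Black): min(18, 1, 11) = 1
G (White): max(11, 16, 6) = 16
H (White): max(5, 15, 17) = 17
I (White): max(10, 15, 12) = 15
F (Black): min(16, 17, 15) = 15
Root (White): max(11, 1, 15) = 15
White picks the child with the highest value: F (value 15).

F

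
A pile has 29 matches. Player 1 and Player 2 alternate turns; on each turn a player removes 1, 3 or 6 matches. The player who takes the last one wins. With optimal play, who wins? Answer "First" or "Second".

Second

i:   0  1  2  3  4  5  6  7  8  9 10 11 12 13 14 15 16 17 18 19 20 21 22 23 24 25 26 27 28 29
     L  W  L  W  L  W  W  W  W  L  W  L  W  L  W  W  W  W  L  W  L  W  L  W  W  W  W  L  W  L
Position 29 is L, so the second player wins.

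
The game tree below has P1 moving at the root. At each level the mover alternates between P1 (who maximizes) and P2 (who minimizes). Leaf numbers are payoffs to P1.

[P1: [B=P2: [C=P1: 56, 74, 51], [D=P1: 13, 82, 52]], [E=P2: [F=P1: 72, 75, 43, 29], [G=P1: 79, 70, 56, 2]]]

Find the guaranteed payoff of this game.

C (P1): max(56, 74, 51) = 74
D (P1): max(13, 82, 52) = 82
B (P2): min(74, 82) = 74
F (P1): max(72, 75, 43, 29) = 75
G (P1): max(79, 70, 56, 2) = 79
E (P2): min(75, 79) = 75
Root (P1): max(74, 75) = 75

75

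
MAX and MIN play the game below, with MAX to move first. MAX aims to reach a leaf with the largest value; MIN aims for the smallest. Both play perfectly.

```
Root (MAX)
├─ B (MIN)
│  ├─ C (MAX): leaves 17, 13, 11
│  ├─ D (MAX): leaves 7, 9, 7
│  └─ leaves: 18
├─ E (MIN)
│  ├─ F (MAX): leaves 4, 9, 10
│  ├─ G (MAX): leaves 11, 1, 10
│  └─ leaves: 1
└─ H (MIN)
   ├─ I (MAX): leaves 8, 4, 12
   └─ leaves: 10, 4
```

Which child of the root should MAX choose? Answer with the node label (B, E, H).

C (MAX): max(17, 13, 11) = 17
D (MAX): max(7, 9, 7) = 9
B (MIN): min(17, 9, 18) = 9
F (MAX): max(4, 9, 10) = 10
G (MAX): max(11, 1, 10) = 11
E (MIN): min(10, 11, 1) = 1
I (MAX): max(8, 4, 12) = 12
H (MIN): min(12, 10, 4) = 4
Root (MAX): max(9, 1, 4) = 9
MAX picks the child with the highest value: B (value 9).

B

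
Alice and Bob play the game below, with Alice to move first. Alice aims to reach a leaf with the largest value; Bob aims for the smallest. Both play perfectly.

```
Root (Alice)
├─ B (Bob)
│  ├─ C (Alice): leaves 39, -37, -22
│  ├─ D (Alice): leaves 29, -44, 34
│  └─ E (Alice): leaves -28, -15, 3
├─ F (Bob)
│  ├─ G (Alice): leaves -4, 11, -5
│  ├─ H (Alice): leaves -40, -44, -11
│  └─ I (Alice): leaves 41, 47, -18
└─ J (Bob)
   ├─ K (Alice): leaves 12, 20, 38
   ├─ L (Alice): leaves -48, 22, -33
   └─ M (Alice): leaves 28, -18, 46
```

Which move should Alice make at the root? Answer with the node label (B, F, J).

C (Alice): max(39, -37, -22) = 39
D (Alice): max(29, -44, 34) = 34
E (Alice): max(-28, -15, 3) = 3
B (Bob): min(39, 34, 3) = 3
G (Alice): max(-4, 11, -5) = 11
H (Alice): max(-40, -44, -11) = -11
I (Alice): max(41, 47, -18) = 47
F (Bob): min(11, -11, 47) = -11
K (Alice): max(12, 20, 38) = 38
L (Alice): max(-48, 22, -33) = 22
M (Alice): max(28, -18, 46) = 46
J (Bob): min(38, 22, 46) = 22
Root (Alice): max(3, -11, 22) = 22
Alice picks the child with the highest value: J (value 22).

J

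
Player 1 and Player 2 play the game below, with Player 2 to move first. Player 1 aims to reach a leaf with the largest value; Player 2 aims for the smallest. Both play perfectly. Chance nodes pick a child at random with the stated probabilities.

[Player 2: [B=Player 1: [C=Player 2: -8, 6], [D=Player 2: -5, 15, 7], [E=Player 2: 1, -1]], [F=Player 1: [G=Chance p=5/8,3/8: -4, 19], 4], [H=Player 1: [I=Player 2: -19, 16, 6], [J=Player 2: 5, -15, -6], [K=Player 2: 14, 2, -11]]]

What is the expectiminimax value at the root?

-11

C (Player 2): min(-8, 6) = -8
D (Player 2): min(-5, 15, 7) = -5
E (Player 2): min(1, -1) = -1
B (Player 1): max(-8, -5, -1) = -1
G (Chance): 5/8·-4 + 3/8·19 = 4.62
F (Player 1): max(4.62, 4) = 4.62
I (Player 2): min(-19, 16, 6) = -19
J (Player 2): min(5, -15, -6) = -15
K (Player 2): min(14, 2, -11) = -11
H (Player 1): max(-19, -15, -11) = -11
Root (Player 2): min(-1, 4.62, -11) = -11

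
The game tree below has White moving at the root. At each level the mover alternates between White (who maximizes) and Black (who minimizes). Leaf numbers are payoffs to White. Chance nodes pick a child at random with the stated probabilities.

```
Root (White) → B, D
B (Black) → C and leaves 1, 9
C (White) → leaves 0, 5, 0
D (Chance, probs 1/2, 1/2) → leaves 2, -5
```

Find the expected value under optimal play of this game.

C (White): max(0, 5, 0) = 5
B (Black): min(5, 1, 9) = 1
D (Chance): 1/2·2 + 1/2·-5 = -1.5
Root (White): max(1, -1.5) = 1

1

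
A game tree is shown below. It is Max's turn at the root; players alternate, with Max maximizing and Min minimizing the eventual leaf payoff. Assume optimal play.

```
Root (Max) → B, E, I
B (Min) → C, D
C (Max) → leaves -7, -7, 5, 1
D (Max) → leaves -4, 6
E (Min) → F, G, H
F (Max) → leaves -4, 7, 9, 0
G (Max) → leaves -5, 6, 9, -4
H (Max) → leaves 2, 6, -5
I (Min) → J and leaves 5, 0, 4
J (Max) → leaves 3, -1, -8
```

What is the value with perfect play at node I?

J: max(3, -1, -8) = 3
I: min(3, 5, 0, 4) = 0

0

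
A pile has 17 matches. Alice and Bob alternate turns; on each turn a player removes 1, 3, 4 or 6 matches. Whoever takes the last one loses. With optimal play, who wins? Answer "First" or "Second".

Mark each pile size as W (mover wins) or L (mover loses):
i:   0  1  2  3  4  5  6  7  8  9 10 11 12 13 14 15 16 17
     W  L  W  L  W  W  W  W  L  W  L  W  W  W  W  L  W  L
Position 17 is L, so the second player wins.

Second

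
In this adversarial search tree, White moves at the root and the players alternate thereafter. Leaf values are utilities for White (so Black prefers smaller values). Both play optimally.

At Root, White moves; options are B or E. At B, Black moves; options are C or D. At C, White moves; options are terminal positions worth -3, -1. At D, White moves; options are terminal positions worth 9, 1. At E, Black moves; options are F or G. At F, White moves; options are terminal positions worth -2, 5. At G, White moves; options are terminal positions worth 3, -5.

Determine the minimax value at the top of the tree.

C (White): max(-3, -1) = -1
D (White): max(9, 1) = 9
B (Black): min(-1, 9) = -1
F (White): max(-2, 5) = 5
G (White): max(3, -5) = 3
E (Black): min(5, 3) = 3
Root (White): max(-1, 3) = 3

3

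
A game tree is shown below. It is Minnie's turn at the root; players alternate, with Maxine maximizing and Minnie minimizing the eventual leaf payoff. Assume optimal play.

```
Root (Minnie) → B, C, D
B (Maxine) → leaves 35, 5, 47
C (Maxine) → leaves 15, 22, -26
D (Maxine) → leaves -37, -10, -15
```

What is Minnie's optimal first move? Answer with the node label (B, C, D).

D

B (Maxine): max(35, 5, 47) = 47
C (Maxine): max(15, 22, -26) = 22
D (Maxine): max(-37, -10, -15) = -10
Root (Minnie): min(47, 22, -10) = -10
Minnie picks the child with the lowest value: D (value -10).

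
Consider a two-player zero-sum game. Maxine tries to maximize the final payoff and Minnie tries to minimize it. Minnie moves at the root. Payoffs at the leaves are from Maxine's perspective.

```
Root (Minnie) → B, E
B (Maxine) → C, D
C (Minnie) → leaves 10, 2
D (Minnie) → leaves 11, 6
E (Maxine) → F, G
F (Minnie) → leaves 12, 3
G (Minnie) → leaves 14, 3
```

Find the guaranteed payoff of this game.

C (Minnie): min(10, 2) = 2
D (Minnie): min(11, 6) = 6
B (Maxine): max(2, 6) = 6
F (Minnie): min(12, 3) = 3
G (Minnie): min(14, 3) = 3
E (Maxine): max(3, 3) = 3
Root (Minnie): min(6, 3) = 3

3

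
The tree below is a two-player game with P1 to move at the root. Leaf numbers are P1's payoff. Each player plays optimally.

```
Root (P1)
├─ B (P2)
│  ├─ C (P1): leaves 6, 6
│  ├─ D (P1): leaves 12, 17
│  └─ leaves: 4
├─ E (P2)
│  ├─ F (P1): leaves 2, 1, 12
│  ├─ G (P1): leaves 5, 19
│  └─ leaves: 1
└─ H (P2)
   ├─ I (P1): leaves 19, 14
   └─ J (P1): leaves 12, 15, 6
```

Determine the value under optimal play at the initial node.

15

C (P1): max(6, 6) = 6
D (P1): max(12, 17) = 17
B (P2): min(6, 17, 4) = 4
F (P1): max(2, 1, 12) = 12
G (P1): max(5, 19) = 19
E (P2): min(12, 19, 1) = 1
I (P1): max(19, 14) = 19
J (P1): max(12, 15, 6) = 15
H (P2): min(19, 15) = 15
Root (P1): max(4, 1, 15) = 15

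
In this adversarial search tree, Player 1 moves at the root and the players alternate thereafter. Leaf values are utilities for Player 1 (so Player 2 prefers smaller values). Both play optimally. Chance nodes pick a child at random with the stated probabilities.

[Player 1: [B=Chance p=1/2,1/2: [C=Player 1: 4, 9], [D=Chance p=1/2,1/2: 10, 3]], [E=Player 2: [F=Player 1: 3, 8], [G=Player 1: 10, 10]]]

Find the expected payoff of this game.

8

C (Player 1): max(4, 9) = 9
D (Chance): 1/2·10 + 1/2·3 = 6.5
B (Chance): 1/2·9 + 1/2·6.5 = 7.75
F (Player 1): max(3, 8) = 8
G (Player 1): max(10, 10) = 10
E (Player 2): min(8, 10) = 8
Root (Player 1): max(7.75, 8) = 8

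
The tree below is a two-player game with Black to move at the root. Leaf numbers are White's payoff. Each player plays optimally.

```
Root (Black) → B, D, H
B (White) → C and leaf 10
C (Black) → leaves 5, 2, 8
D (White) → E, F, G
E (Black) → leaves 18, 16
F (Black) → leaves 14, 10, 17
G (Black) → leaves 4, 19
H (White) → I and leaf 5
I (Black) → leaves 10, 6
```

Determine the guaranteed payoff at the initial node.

6

C (Black): min(5, 2, 8) = 2
B (White): max(2, 10) = 10
E (Black): min(18, 16) = 16
F (Black): min(14, 10, 17) = 10
G (Black): min(4, 19) = 4
D (White): max(16, 10, 4) = 16
I (Black): min(10, 6) = 6
H (White): max(6, 5) = 6
Root (Black): min(10, 16, 6) = 6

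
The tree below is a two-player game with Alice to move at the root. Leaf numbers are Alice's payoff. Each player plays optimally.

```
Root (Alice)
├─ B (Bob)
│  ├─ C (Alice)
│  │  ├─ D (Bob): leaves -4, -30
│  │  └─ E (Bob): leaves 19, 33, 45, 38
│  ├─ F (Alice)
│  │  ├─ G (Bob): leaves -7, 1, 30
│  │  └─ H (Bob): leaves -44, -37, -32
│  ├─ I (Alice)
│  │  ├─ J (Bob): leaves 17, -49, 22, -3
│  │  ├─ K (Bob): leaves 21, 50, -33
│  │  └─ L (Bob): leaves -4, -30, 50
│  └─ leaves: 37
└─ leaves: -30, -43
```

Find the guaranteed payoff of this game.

-30

D (Bob): min(-4, -30) = -30
E (Bob): min(19, 33, 45, 38) = 19
C (Alice): max(-30, 19) = 19
G (Bob): min(-7, 1, 30) = -7
H (Bob): min(-44, -37, -32) = -44
F (Alice): max(-7, -44) = -7
J (Bob): min(17, -49, 22, -3) = -49
K (Bob): min(21, 50, -33) = -33
L (Bob): min(-4, -30, 50) = -30
I (Alice): max(-49, -33, -30) = -30
B (Bob): min(19, -7, -30, 37) = -30
Root (Alice): max(-30, -30, -43) = -30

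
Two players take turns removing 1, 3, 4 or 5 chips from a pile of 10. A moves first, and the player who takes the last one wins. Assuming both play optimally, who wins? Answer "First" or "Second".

Mark each pile size as W (mover wins) or L (mover loses):
i:   0  1  2  3  4  5  6  7  8  9 10
     L  W  L  W  W  W  W  W  L  W  L
Position 10 is L, so the second player wins.

Second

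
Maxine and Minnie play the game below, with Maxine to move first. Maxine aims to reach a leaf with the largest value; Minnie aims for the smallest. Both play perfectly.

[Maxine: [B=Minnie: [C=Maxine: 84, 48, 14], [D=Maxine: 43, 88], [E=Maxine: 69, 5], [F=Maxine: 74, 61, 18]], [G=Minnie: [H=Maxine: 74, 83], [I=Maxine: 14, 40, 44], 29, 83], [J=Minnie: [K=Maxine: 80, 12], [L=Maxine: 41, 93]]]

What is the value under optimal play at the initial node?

80

C (Maxine): max(84, 48, 14) = 84
D (Maxine): max(43, 88) = 88
E (Maxine): max(69, 5) = 69
F (Maxine): max(74, 61, 18) = 74
B (Minnie): min(84, 88, 69, 74) = 69
H (Maxine): max(74, 83) = 83
I (Maxine): max(14, 40, 44) = 44
G (Minnie): min(83, 44, 29, 83) = 29
K (Maxine): max(80, 12) = 80
L (Maxine): max(41, 93) = 93
J (Minnie): min(80, 93) = 80
Root (Maxine): max(69, 29, 80) = 80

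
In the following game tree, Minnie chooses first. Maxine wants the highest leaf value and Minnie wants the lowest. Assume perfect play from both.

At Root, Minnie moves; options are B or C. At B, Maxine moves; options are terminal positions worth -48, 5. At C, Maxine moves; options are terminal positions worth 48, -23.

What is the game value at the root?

5

B (Maxine): max(-48, 5) = 5
C (Maxine): max(48, -23) = 48
Root (Minnie): min(5, 48) = 5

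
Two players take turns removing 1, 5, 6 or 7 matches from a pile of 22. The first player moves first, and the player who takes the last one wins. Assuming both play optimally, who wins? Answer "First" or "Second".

First

Positions where the player to move wins (W) vs loses (L):
i:   0  1  2  3  4  5  6  7  8  9 10 11 12 13 14 15 16 17 18 19 20 21 22
     L  W  L  W  L  W  W  W  W  W  W  W  L  W  L  W  L  W  W  W  W  W  W
Position 22 is W, so the first player wins.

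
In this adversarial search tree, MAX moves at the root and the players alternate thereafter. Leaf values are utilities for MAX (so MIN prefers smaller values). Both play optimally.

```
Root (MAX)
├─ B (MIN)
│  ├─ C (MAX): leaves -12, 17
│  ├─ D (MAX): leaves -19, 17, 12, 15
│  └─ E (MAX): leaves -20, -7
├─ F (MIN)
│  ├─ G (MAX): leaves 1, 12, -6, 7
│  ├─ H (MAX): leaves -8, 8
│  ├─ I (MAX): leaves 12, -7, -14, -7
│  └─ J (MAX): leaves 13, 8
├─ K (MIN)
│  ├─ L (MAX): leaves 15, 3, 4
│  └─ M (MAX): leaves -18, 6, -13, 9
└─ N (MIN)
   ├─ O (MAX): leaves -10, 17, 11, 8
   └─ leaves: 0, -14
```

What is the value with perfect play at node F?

8

G: max(1, 12, -6, 7) = 12
H: max(-8, 8) = 8
I: max(12, -7, -14, -7) = 12
J: max(13, 8) = 13
F: min(12, 8, 12, 13) = 8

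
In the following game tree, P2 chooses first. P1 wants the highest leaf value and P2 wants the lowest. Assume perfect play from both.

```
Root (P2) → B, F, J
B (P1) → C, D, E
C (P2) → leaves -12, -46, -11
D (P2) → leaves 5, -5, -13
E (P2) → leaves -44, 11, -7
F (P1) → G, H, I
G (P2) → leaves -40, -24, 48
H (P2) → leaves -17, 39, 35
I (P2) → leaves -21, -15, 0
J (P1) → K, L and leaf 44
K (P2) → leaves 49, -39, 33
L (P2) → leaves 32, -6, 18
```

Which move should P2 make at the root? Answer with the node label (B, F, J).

C (P2): min(-12, -46, -11) = -46
D (P2): min(5, -5, -13) = -13
E (P2): min(-44, 11, -7) = -44
B (P1): max(-46, -13, -44) = -13
G (P2): min(-40, -24, 48) = -40
H (P2): min(-17, 39, 35) = -17
I (P2): min(-21, -15, 0) = -21
F (P1): max(-40, -17, -21) = -17
K (P2): min(49, -39, 33) = -39
L (P2): min(32, -6, 18) = -6
J (P1): max(-39, -6, 44) = 44
Root (P2): min(-13, -17, 44) = -17
P2 picks the child with the lowest value: F (value -17).

F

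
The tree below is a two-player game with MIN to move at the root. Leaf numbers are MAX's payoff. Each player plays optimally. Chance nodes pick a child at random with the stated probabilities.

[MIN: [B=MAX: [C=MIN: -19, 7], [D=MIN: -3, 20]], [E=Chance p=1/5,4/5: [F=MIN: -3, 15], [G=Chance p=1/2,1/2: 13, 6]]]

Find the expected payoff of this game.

C (MIN): min(-19, 7) = -19
D (MIN): min(-3, 20) = -3
B (MAX): max(-19, -3) = -3
F (MIN): min(-3, 15) = -3
G (Chance): 1/2·13 + 1/2·6 = 9.5
E (Chance): 1/5·-3 + 4/5·9.5 = 7
Root (MIN): min(-3, 7) = -3

-3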